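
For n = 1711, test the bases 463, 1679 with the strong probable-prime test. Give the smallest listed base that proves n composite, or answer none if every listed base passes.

n − 1 = 1710 = 2^1 · 855, so s = 1 and d = 855.
Base 463: x_0 = 463^855 mod 1711 = 1101. x_0 ∉ {1, 1710} and s = 1, so 463 is a Miller–Rabin witness and 1711 is composite.
Base 1679: x_0 = 1679^855 mod 1711 = 438. x_0 ∉ {1, 1710} and s = 1, so 1679 is a Miller–Rabin witness and 1711 is composite.
The smallest witness among the given bases is 463.

463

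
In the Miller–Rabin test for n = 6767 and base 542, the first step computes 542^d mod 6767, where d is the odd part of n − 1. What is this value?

227

n − 1 = 6766 = 2^1 · 3383, so s = 1 and d = 3383.
Repeated squaring mod 6767: 542^1 ≡ 542, 542^2 ≡ 2783, 542^4 ≡ 3641, 542^8 ≡ 328, 542^16 ≡ 6079, 542^32 ≡ 6421, 542^64 ≡ 4677, 542^128 ≡ 3385, 542^256 ≡ 1694, 542^512 ≡ 428, 542^1024 ≡ 475, 542^2048 ≡ 2314.
3383 = 2048 + 1024 + 256 + 32 + 16 + 4 + 2 + 1, so 542^3383 ≡ 2314·475·1694·6421·6079·3641·2783·542 ≡ 227 (mod 6767).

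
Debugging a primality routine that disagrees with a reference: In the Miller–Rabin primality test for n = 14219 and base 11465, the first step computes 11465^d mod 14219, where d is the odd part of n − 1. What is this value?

n − 1 = 14218 = 2^1 · 7109, so s = 1 and d = 7109.
11465^7109 mod 14219 = 8781.

8781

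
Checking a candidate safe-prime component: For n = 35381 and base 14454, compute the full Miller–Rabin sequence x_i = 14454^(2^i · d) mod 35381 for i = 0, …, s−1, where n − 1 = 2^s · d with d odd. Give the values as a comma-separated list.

9371, 35380

n − 1 = 35380 = 2^2 · 8845, so s = 2 and d = 8845.
x_0 = 14454^8845 mod 35381 = 9371.
x_1 = 9371^2 mod 35381 = 35380.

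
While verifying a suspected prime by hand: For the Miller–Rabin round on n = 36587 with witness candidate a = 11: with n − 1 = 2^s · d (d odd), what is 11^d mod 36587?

36586

n − 1 = 36586 = 2^1 · 18293, so s = 1 and d = 18293.
11^18293 mod 36587 = 36586.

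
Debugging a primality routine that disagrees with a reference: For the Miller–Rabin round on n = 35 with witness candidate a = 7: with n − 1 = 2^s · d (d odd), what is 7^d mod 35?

7

n − 1 = 34 = 2^1 · 17, so s = 1 and d = 17.
7^17 mod 35 = 7.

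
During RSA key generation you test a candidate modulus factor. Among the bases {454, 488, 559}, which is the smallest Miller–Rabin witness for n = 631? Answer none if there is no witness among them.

none

n − 1 = 630 = 2^1 · 315, so s = 1 and d = 315.
Base 454: x_0 = 454^315 mod 631 = 630. x_0 = 630 ≡ −1, so 454 is not a witness.
Base 488: x_0 = 488^315 mod 631 = 630. x_0 = 630 ≡ −1, so 488 is not a witness.
Base 559: x_0 = 559^315 mod 631 = 630. x_0 = 630 ≡ −1, so 559 is not a witness.
No listed base is a witness for 631.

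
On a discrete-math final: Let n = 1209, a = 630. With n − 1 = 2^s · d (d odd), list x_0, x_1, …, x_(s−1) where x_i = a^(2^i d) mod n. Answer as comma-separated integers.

n − 1 = 1208 = 2^3 · 151, so s = 3 and d = 151.
x_0 = 630^151 mod 1209 = 72.
x_1 = 72^2 mod 1209 = 348.
x_2 = 348^2 mod 1209 = 204.

72, 348, 204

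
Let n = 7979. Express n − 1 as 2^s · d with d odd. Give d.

Halving: 7978 → 3989; 3989 is odd.
So 7978 = 2^1 · 3989.

3989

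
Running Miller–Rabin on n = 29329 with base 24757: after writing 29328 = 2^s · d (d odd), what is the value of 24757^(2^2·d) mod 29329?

14361

n − 1 = 29328 = 2^4 · 1833, so s = 4 and d = 1833.
By repeated squaring, 24757^1833 ≡ 4614 (mod 29329).
x_0 = 4614.
x_1 = 4614^2 mod 29329 = 25471.
x_2 = 25471^2 mod 29329 = 14361.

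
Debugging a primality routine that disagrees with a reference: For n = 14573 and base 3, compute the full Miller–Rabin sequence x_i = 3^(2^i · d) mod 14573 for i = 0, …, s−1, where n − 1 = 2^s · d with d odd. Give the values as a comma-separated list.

11326, 6730

n − 1 = 14572 = 2^2 · 3643, so s = 2 and d = 3643.
x_0 = 3^3643 mod 14573 = 11326.
x_1 = 11326^2 mod 14573 = 6730.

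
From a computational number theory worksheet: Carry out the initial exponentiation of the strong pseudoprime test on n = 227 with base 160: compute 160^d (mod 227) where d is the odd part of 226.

1

n − 1 = 226 = 2^1 · 113, so s = 1 and d = 113.
Repeated squaring mod 227: 160^1 ≡ 160, 160^2 ≡ 176, 160^4 ≡ 104, 160^8 ≡ 147, 160^16 ≡ 44, 160^32 ≡ 120, 160^64 ≡ 99.
113 = 64 + 32 + 16 + 1, so 160^113 ≡ 99·120·44·160 ≡ 1 (mod 227).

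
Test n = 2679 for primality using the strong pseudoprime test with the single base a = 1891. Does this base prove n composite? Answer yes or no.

yes

n − 1 = 2678 = 2^1 · 1339, so s = 1 and d = 1339.
x_0 = 1891^1339 mod 2679 = 1345.
x_0 ∉ {1, 2678} and s = 1, so 1891 is a Miller–Rabin witness and 2679 is composite.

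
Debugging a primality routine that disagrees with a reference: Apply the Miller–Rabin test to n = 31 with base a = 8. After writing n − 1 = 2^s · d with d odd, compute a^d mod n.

n − 1 = 30 = 2^1 · 15, so s = 1 and d = 15.
8^15 mod 31 = 1.

1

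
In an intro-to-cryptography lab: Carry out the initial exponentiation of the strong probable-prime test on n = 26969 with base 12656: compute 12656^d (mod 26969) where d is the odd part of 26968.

n − 1 = 26968 = 2^3 · 3371, so s = 3 and d = 3371.
By repeated squaring, 12656^3371 ≡ 26825 (mod 26969).

26825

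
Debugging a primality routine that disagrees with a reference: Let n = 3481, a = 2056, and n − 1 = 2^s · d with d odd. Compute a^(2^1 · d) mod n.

n − 1 = 3480 = 2^3 · 435, so s = 3 and d = 435.
x_0 = 2056^435 mod 3481 = 3185.
x_1 = 3185^2 mod 3481 = 591.

591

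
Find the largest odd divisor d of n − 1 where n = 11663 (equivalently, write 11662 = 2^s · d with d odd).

5831

Halving: 11662 → 5831; 5831 is odd.
So 11662 = 2^1 · 5831.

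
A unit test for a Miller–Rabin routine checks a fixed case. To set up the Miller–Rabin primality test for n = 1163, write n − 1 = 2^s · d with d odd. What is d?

581

Halving: 1162 → 581; 581 is odd.
So 1162 = 2^1 · 581.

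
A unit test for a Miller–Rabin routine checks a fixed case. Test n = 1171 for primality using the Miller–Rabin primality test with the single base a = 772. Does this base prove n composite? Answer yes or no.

n − 1 = 1170 = 2^1 · 585, so s = 1 and d = 585.
x_0 = 772^585 mod 1171 = 1170.
x_0 = 1170 ≡ −1, so 772 is not a witness.

no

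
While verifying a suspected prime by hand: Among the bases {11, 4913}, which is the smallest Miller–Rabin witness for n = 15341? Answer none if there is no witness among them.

n − 1 = 15340 = 2^2 · 3835, so s = 2 and d = 3835.
Base 11: x_0 = 11^3835 mod 15341 = 9230. x_0 is neither 1 nor 15340, so continue squaring. x_1 = 9230^2 mod 15341 = 4327. Reached i = s−1 = 1 without hitting −1: 11 is a Miller–Rabin witness and 15341 is composite.
Base 4913: x_0 = 4913^3835 mod 15341 = 9587. x_0 is neither 1 nor 15340, so continue squaring. x_1 = 9587^2 mod 15341 = 2638. Reached i = s−1 = 1 without hitting −1: 4913 is a Miller–Rabin witness and 15341 is composite.
The smallest witness among the given bases is 11.

11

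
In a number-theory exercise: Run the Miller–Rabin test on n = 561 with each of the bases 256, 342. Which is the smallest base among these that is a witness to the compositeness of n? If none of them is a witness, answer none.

342

n − 1 = 560 = 2^4 · 35, so s = 4 and d = 35.
Base 256: x_0 = 256^35 mod 561 = 1. x_0 = 1, so 256 is not a witness.
Base 342: x_0 = 342^35 mod 561 = 144. x_0 is neither 1 nor 560, so continue squaring. x_1 = 144^2 mod 561 = 540. x_2 = 540^2 mod 561 = 441. x_3 = 441^2 mod 561 = 375. Reached i = s−1 = 3 without hitting −1: 342 is a Miller–Rabin witness and 561 is composite.
The smallest witness among the given bases is 342.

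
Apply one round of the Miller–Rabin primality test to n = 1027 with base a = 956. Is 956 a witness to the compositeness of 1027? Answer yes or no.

yes

n − 1 = 1026 = 2^1 · 513, so s = 1 and d = 513.
x_0 = 956^513 mod 1027 = 970.
x_0 ∉ {1, 1026} and s = 1, so 956 is a Miller–Rabin witness and 1027 is composite.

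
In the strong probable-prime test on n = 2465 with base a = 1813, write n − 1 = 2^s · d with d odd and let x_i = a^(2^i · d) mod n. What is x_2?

871

n − 1 = 2464 = 2^5 · 77, so s = 5 and d = 77.
x_0 = 1813^77 mod 2465 = 2013.
x_1 = 2013^2 mod 2465 = 2174.
x_2 = 2174^2 mod 2465 = 871.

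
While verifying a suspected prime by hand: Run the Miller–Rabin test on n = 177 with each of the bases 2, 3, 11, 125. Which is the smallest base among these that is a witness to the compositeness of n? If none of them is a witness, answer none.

2

n − 1 = 176 = 2^4 · 11, so s = 4 and d = 11.
Base 2: x_0 = 2^11 mod 177 = 101. x_0 is neither 1 nor 176, so continue squaring. x_1 = 101^2 mod 177 = 112. x_2 = 112^2 mod 177 = 154. x_3 = 154^2 mod 177 = 175. Reached i = s−1 = 3 without hitting −1: 2 is a Miller–Rabin witness and 177 is composite.
Base 3: x_0 = 3^11 mod 177 = 147. x_0 is neither 1 nor 176, so continue squaring. x_1 = 147^2 mod 177 = 15. x_2 = 15^2 mod 177 = 48. x_3 = 48^2 mod 177 = 3. Reached i = s−1 = 3 without hitting −1: 3 is a Miller–Rabin witness and 177 is composite.
Base 11: x_0 = 11^11 mod 177 = 77. x_0 is neither 1 nor 176, so continue squaring. x_1 = 77^2 mod 177 = 88. x_2 = 88^2 mod 177 = 133. x_3 = 133^2 mod 177 = 166. Reached i = s−1 = 3 without hitting −1: 11 is a Miller–Rabin witness and 177 is composite.
Base 125: x_0 = 125^11 mod 177 = 35. x_0 is neither 1 nor 176, so continue squaring. x_1 = 35^2 mod 177 = 163. x_2 = 163^2 mod 177 = 19. x_3 = 19^2 mod 177 = 7. Reached i = s−1 = 3 without hitting −1: 125 is a Miller–Rabin witness and 177 is composite.
The smallest witness among the given bases is 2.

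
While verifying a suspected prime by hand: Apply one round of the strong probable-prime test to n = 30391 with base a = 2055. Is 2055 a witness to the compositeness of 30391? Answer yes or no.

n − 1 = 30390 = 2^1 · 15195, so s = 1 and d = 15195.
x_0 = 2055^15195 mod 30391 = 1.
x_0 = 1, so 2055 is not a witness.

no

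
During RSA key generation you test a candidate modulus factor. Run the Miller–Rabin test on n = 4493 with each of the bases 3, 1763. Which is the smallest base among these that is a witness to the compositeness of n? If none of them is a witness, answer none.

n − 1 = 4492 = 2^2 · 1123, so s = 2 and d = 1123.
Base 3: x_0 = 3^1123 mod 4493 = 2280. x_0 is neither 1 nor 4492, so continue squaring. x_1 = 2280^2 mod 4493 = 4492. x_1 ≡ −1, so 3 is not a witness.
Base 1763: x_0 = 1763^1123 mod 4493 = 2280. x_0 is neither 1 nor 4492, so continue squaring. x_1 = 2280^2 mod 4493 = 4492. x_1 ≡ −1, so 1763 is not a witness.
No listed base is a witness for 4493.

none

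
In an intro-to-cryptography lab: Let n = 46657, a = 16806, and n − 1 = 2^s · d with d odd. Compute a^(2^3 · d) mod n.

n − 1 = 46656 = 2^6 · 729, so s = 6 and d = 729.
x_0 = 16806^729 mod 46657 = 30679.
x_1 = 30679^2 mod 46657 = 36037.
x_2 = 36037^2 mod 46657 = 14431.
x_3 = 14431^2 mod 46657 = 23570.

23570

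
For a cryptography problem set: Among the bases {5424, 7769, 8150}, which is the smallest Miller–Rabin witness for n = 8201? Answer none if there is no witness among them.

n − 1 = 8200 = 2^3 · 1025, so s = 3 and d = 1025.
Base 5424: x_0 = 5424^1025 mod 8201 = 6934. x_0 is neither 1 nor 8200, so continue squaring. x_1 = 6934^2 mod 8201 = 6094. x_2 = 6094^2 mod 8201 = 2708. Reached i = s−1 = 2 without hitting −1: 5424 is a Miller–Rabin witness and 8201 is composite.
Base 7769: x_0 = 7769^1025 mod 8201 = 3194. x_0 is neither 1 nor 8200, so continue squaring. x_1 = 3194^2 mod 8201 = 7793. x_2 = 7793^2 mod 8201 = 2444. Reached i = s−1 = 2 without hitting −1: 7769 is a Miller–Rabin witness and 8201 is composite.
Base 8150: x_0 = 8150^1025 mod 8201 = 4604. x_0 is neither 1 nor 8200, so continue squaring. x_1 = 4604^2 mod 8201 = 5432. x_2 = 5432^2 mod 8201 = 7627. Reached i = s−1 = 2 without hitting −1: 8150 is a Miller–Rabin witness and 8201 is composite.
The smallest witness among the given bases is 5424.

5424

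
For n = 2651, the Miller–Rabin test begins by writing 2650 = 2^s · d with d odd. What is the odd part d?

Halving: 2650 → 1325; 1325 is odd.
So 2650 = 2^1 · 1325.

1325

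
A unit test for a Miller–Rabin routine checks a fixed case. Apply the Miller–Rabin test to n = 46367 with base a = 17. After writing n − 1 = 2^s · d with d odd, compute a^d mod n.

28346

n − 1 = 46366 = 2^1 · 23183, so s = 1 and d = 23183.
17^23183 mod 46367 = 28346.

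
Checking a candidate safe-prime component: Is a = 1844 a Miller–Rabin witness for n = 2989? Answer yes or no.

n − 1 = 2988 = 2^2 · 747, so s = 2 and d = 747.
x_0 = 1844^747 mod 2989 = 2988.
x_0 = 2988 ≡ −1, so 1844 is not a witness.

no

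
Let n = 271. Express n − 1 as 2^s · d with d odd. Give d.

135

Halving: 270 → 135; 135 is odd.
So 270 = 2^1 · 135.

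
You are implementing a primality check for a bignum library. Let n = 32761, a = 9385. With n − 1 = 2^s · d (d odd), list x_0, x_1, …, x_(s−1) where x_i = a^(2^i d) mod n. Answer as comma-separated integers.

n − 1 = 32760 = 2^3 · 4095, so s = 3 and d = 4095.
x_0 = 9385^4095 mod 32761 = 22262.
x_1 = 22262^2 mod 32761 = 20997.
x_2 = 20997^2 mod 32761 = 9232.

22262, 20997, 9232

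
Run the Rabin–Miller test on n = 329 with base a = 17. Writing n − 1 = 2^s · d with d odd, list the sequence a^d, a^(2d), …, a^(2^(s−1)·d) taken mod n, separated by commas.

n − 1 = 328 = 2^3 · 41, so s = 3 and d = 41.
x_0 = 17^41 mod 329 = 159.
x_1 = 159^2 mod 329 = 277.
x_2 = 277^2 mod 329 = 72.

159, 277, 72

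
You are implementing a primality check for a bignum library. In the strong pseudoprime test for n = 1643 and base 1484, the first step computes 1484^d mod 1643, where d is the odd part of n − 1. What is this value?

n − 1 = 1642 = 2^1 · 821, so s = 1 and d = 821.
Repeated squaring mod 1643: 1484^1 ≡ 1484, 1484^2 ≡ 636, 1484^4 ≡ 318, 1484^8 ≡ 901, 1484^16 ≡ 159, 1484^32 ≡ 636, 1484^64 ≡ 318, 1484^128 ≡ 901, 1484^256 ≡ 159, 1484^512 ≡ 636.
821 = 512 + 256 + 32 + 16 + 4 + 1, so 1484^821 ≡ 636·159·636·159·318·1484 ≡ 1484 (mod 1643).

1484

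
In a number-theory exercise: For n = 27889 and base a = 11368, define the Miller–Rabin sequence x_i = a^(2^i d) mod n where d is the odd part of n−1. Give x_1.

14864

n − 1 = 27888 = 2^4 · 1743, so s = 4 and d = 1743.
x_0 = 11368^1743 mod 27889 = 21377.
x_1 = 21377^2 mod 27889 = 14864.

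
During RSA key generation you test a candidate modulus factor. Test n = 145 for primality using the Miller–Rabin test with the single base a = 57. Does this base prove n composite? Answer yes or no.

n − 1 = 144 = 2^4 · 9, so s = 4 and d = 9.
x_0 = 57^9 mod 145 = 57.
x_0 is neither 1 nor 144, so continue squaring.
x_1 = 57^2 mod 145 = 59.
x_2 = 59^2 mod 145 = 1.
x_2 = 1 but x_1 ≠ ±1, a nontrivial square root of 1 — 57 is a witness and 145 is composite.

yes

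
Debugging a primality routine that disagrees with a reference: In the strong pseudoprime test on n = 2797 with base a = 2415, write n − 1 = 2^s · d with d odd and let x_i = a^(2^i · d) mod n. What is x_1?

1

n − 1 = 2796 = 2^2 · 699, so s = 2 and d = 699.
x_0 = 2415^699 mod 2797 = 2796.
x_1 = 2796^2 mod 2797 = 1.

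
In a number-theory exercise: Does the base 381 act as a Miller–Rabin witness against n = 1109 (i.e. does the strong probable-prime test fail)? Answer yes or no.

no

n − 1 = 1108 = 2^2 · 277, so s = 2 and d = 277.
x_0 = 381^277 mod 1109 = 1.
x_0 = 1, so 381 is not a witness.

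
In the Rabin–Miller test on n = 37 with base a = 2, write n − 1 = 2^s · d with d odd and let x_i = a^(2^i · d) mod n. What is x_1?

n − 1 = 36 = 2^2 · 9, so s = 2 and d = 9.
x_0 = 2^9 mod 37 = 31.
x_1 = 31^2 mod 37 = 36.

36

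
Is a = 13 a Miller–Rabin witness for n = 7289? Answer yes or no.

n − 1 = 7288 = 2^3 · 911, so s = 3 and d = 911.
x_0 = 13^911 mod 7289 = 4566.
x_0 is neither 1 nor 7288, so continue squaring.
x_1 = 4566^2 mod 7289 = 1816.
x_2 = 1816^2 mod 7289 = 3228.
Reached i = s−1 = 2 without hitting −1: 13 is a Miller–Rabin witness and 7289 is composite.

yes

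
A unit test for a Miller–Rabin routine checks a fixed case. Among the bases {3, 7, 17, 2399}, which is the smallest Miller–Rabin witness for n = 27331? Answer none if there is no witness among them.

3

n − 1 = 27330 = 2^1 · 13665, so s = 1 and d = 13665.
Base 3: x_0 = 3^13665 mod 27331 = 6021. x_0 ∉ {1, 27330} and s = 1, so 3 is a Miller–Rabin witness and 27331 is composite.
Base 7: x_0 = 7^13665 mod 27331 = 15947. x_0 ∉ {1, 27330} and s = 1, so 7 is a Miller–Rabin witness and 27331 is composite.
Base 17: x_0 = 17^13665 mod 27331 = 517. x_0 ∉ {1, 27330} and s = 1, so 17 is a Miller–Rabin witness and 27331 is composite.
Base 2399: x_0 = 2399^13665 mod 27331 = 2352. x_0 ∉ {1, 27330} and s = 1, so 2399 is a Miller–Rabin witness and 27331 is composite.
The smallest witness among the given bases is 3.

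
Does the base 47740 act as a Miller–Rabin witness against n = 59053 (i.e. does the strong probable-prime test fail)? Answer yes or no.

n − 1 = 59052 = 2^2 · 14763, so s = 2 and d = 14763.
x_0 = 47740^14763 mod 59053 = 1.
x_0 = 1, so 47740 is not a witness.

no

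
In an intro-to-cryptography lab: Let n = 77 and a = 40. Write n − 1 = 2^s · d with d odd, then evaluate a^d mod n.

19

n − 1 = 76 = 2^2 · 19, so s = 2 and d = 19.
40^19 mod 77 = 19.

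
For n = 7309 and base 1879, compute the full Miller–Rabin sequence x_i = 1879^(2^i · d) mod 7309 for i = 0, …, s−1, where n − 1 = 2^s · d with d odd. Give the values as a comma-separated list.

7308, 1

n − 1 = 7308 = 2^2 · 1827, so s = 2 and d = 1827.
x_0 = 1879^1827 mod 7309 = 7308.
x_1 = 7308^2 mod 7309 = 1.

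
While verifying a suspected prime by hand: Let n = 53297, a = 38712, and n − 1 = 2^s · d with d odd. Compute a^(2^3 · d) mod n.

28224

n − 1 = 53296 = 2^4 · 3331, so s = 4 and d = 3331.
By repeated squaring, 38712^3331 ≡ 45848 (mod 53297).
x_0 = 45848.
x_1 = 45848^2 mod 53297 = 5424.
x_2 = 5424^2 mod 53297 = 53129.
x_3 = 53129^2 mod 53297 = 28224.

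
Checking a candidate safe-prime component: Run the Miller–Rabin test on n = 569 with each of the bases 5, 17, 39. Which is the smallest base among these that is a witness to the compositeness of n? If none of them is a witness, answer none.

n − 1 = 568 = 2^3 · 71, so s = 3 and d = 71.
Base 5: x_0 = 5^71 mod 569 = 1. x_0 = 1, so 5 is not a witness.
Base 17: x_0 = 17^71 mod 569 = 86. x_0 is neither 1 nor 568, so continue squaring. x_1 = 86^2 mod 569 = 568. x_1 ≡ −1, so 17 is not a witness.
Base 39: x_0 = 39^71 mod 569 = 493. x_0 is neither 1 nor 568, so continue squaring. x_1 = 493^2 mod 569 = 86. x_2 = 86^2 mod 569 = 568. x_2 ≡ −1, so 39 is not a witness.
No listed base is a witness for 569.

none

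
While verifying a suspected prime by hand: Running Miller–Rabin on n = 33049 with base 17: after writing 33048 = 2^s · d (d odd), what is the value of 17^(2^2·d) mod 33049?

n − 1 = 33048 = 2^3 · 4131, so s = 3 and d = 4131.
Repeated squaring mod 33049: 17^1 ≡ 17, 17^2 ≡ 289, 17^4 ≡ 17423, 17^8 ≡ 5864, 17^16 ≡ 15536, 17^32 ≡ 10449, 17^64 ≡ 20754, 17^128 ≡ 899, 17^256 ≡ 15025, 17^512 ≡ 25955, 17^1024 ≡ 24258, 17^2048 ≡ 13119, 17^4096 ≡ 22018.
4131 = 4096 + 32 + 2 + 1, so 17^4131 ≡ 22018·10449·289·17 ≡ 28291 (mod 33049).
x_0 = 28291.
x_1 = 28291^2 mod 33049 = 33048.
x_2 = 33048^2 mod 33049 = 1.

1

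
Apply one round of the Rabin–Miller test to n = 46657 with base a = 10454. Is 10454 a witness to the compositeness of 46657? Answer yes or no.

no

n − 1 = 46656 = 2^6 · 729, so s = 6 and d = 729.
Repeated squaring mod 46657: 10454^1 ≡ 10454, 10454^2 ≡ 15422, 10454^4 ≡ 27355, 10454^8 ≡ 11059, 10454^16 ≡ 13484, 10454^32 ≡ 42584, 10454^64 ≡ 26094, 10454^128 ≡ 31235, 10454^256 ≡ 27355, 10454^512 ≡ 11059.
729 = 512 + 128 + 64 + 16 + 8 + 1, so 10454^729 ≡ 11059·31235·26094·13484·11059·10454 ≡ 41397 (mod 46657).
x_0 = 10454^729 mod 46657 = 41397.
x_0 is neither 1 nor 46656, so continue squaring.
x_1 = 41397^2 mod 46657 = 46656.
x_1 ≡ −1, so 10454 is not a witness.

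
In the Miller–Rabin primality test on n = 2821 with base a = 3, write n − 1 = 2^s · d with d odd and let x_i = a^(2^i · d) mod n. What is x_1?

1

n − 1 = 2820 = 2^2 · 705, so s = 2 and d = 705.
x_0 = 3^705 mod 2821 = 1301.
x_1 = 1301^2 mod 2821 = 1.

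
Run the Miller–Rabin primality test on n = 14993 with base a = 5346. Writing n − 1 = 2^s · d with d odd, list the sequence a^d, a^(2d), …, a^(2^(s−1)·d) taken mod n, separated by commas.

n − 1 = 14992 = 2^4 · 937, so s = 4 and d = 937.
x_0 = 5346^937 mod 14993 = 8030.
x_1 = 8030^2 mod 14993 = 11000.
x_2 = 11000^2 mod 14993 = 6490.
x_3 = 6490^2 mod 14993 = 4763.

8030, 11000, 6490, 4763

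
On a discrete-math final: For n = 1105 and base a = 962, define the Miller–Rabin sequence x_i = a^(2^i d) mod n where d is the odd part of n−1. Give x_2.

n − 1 = 1104 = 2^4 · 69, so s = 4 and d = 69.
Repeated squaring mod 1105: 962^1 ≡ 962, 962^2 ≡ 559, 962^4 ≡ 871, 962^8 ≡ 611, 962^16 ≡ 936, 962^32 ≡ 936, 962^64 ≡ 936.
69 = 64 + 4 + 1, so 962^69 ≡ 936·871·962 ≡ 312 (mod 1105).
x_0 = 312.
x_1 = 312^2 mod 1105 = 104.
x_2 = 104^2 mod 1105 = 871.

871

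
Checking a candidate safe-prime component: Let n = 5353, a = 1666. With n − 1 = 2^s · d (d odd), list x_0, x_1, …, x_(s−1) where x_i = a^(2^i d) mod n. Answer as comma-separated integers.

3097, 4186, 2227

n − 1 = 5352 = 2^3 · 669, so s = 3 and d = 669.
x_0 = 1666^669 mod 5353 = 3097.
x_1 = 3097^2 mod 5353 = 4186.
x_2 = 4186^2 mod 5353 = 2227.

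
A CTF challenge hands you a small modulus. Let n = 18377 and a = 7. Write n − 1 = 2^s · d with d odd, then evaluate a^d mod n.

n − 1 = 18376 = 2^3 · 2297, so s = 3 and d = 2297.
Repeated squaring mod 18377: 7^1 ≡ 7, 7^2 ≡ 49, 7^4 ≡ 2401, 7^8 ≡ 12800, 7^16 ≡ 9045, 7^32 ≡ 15998, 7^64 ≡ 17902, 7^128 ≡ 5101, 7^256 ≡ 16746, 7^512 ≡ 13873, 7^1024 ≡ 16185, 7^2048 ≡ 8467.
2297 = 2048 + 128 + 64 + 32 + 16 + 8 + 1, so 7^2297 ≡ 8467·5101·17902·15998·9045·12800·7 ≡ 14137 (mod 18377).

14137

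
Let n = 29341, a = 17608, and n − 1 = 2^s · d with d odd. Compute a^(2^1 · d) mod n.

n − 1 = 29340 = 2^2 · 7335, so s = 2 and d = 7335.
x_0 = 17608^7335 mod 29341 = 28010.
x_1 = 28010^2 mod 29341 = 11101.

11101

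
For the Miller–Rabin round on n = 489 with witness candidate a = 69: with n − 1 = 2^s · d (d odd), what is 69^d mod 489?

n − 1 = 488 = 2^3 · 61, so s = 3 and d = 61.
Repeated squaring mod 489: 69^1 ≡ 69, 69^2 ≡ 360, 69^4 ≡ 15, 69^8 ≡ 225, 69^16 ≡ 258, 69^32 ≡ 60.
61 = 32 + 16 + 8 + 4 + 1, so 69^61 ≡ 60·258·225·15·69 ≡ 423 (mod 489).

423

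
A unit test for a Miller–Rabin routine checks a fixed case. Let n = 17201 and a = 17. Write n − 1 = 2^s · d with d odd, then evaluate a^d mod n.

7507

n − 1 = 17200 = 2^4 · 1075, so s = 4 and d = 1075.
By repeated squaring, 17^1075 ≡ 7507 (mod 17201).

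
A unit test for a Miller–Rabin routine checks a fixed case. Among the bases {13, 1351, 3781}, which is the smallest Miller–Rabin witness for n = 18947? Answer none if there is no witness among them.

n − 1 = 18946 = 2^1 · 9473, so s = 1 and d = 9473.
Base 13: x_0 = 13^9473 mod 18947 = 18946. x_0 = 18946 ≡ −1, so 13 is not a witness.
Base 1351: x_0 = 1351^9473 mod 18947 = 18946. x_0 = 18946 ≡ −1, so 1351 is not a witness.
Base 3781: x_0 = 3781^9473 mod 18947 = 18946. x_0 = 18946 ≡ −1, so 3781 is not a witness.
No listed base is a witness for 18947.

none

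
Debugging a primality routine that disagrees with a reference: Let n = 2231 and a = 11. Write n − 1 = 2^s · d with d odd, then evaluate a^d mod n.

n − 1 = 2230 = 2^1 · 1115, so s = 1 and d = 1115.
11^1115 mod 2231 = 677.

677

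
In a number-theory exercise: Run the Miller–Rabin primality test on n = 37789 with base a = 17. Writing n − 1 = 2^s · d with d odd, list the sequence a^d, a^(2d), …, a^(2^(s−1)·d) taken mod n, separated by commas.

16521, 31283

n − 1 = 37788 = 2^2 · 9447, so s = 2 and d = 9447.
x_0 = 17^9447 mod 37789 = 16521.
x_1 = 16521^2 mod 37789 = 31283.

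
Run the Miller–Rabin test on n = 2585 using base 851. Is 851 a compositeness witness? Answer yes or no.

n − 1 = 2584 = 2^3 · 323, so s = 3 and d = 323.
x_0 = 851^323 mod 2585 = 1791.
x_0 is neither 1 nor 2584, so continue squaring.
x_1 = 1791^2 mod 2585 = 2281.
x_2 = 2281^2 mod 2585 = 1941.
Reached i = s−1 = 2 without hitting −1: 851 is a Miller–Rabin witness and 2585 is composite.

yes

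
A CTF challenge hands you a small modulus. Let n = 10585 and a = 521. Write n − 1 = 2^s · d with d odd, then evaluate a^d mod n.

n − 1 = 10584 = 2^3 · 1323, so s = 3 and d = 1323.
By repeated squaring, 521^1323 ≡ 5161 (mod 10585).

5161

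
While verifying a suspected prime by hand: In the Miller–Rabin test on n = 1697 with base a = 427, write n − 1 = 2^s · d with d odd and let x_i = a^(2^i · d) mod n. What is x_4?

n − 1 = 1696 = 2^5 · 53, so s = 5 and d = 53.
x_0 = 427^53 mod 1697 = 401.
x_1 = 401^2 mod 1697 = 1283.
x_2 = 1283^2 mod 1697 = 1696.
x_3 = 1696^2 mod 1697 = 1.
x_4 = 1^2 mod 1697 = 1.

1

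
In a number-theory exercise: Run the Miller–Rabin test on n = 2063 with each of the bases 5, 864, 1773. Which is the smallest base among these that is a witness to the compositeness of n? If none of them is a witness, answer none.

none

n − 1 = 2062 = 2^1 · 1031, so s = 1 and d = 1031.
Base 5: x_0 = 5^1031 mod 2063 = 2062. x_0 = 2062 ≡ −1, so 5 is not a witness.
Base 864: x_0 = 864^1031 mod 2063 = 1. x_0 = 1, so 864 is not a witness.
Base 1773: x_0 = 1773^1031 mod 2063 = 1. x_0 = 1, so 1773 is not a witness.
No listed base is a witness for 2063.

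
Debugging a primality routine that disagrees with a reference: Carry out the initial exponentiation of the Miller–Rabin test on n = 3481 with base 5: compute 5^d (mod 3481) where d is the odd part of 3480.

n − 1 = 3480 = 2^3 · 435, so s = 3 and d = 435.
5^435 mod 3481 = 2184.

2184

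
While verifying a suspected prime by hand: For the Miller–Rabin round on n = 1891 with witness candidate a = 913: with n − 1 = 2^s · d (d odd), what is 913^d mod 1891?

621

n − 1 = 1890 = 2^1 · 945, so s = 1 and d = 945.
Repeated squaring mod 1891: 913^1 ≡ 913, 913^2 ≡ 1529, 913^4 ≡ 565, 913^8 ≡ 1537, 913^16 ≡ 510, 913^32 ≡ 1033, 913^64 ≡ 565, 913^128 ≡ 1537, 913^256 ≡ 510, 913^512 ≡ 1033.
945 = 512 + 256 + 128 + 32 + 16 + 1, so 913^945 ≡ 1033·510·1537·1033·510·913 ≡ 621 (mod 1891).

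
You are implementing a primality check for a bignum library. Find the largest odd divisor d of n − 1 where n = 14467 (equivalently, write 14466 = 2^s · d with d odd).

7233

Halving: 14466 → 7233; 7233 is odd.
So 14466 = 2^1 · 7233.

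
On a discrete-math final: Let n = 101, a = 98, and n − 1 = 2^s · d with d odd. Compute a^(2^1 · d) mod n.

100

n − 1 = 100 = 2^2 · 25, so s = 2 and d = 25.
x_0 = 98^25 mod 101 = 91.
x_1 = 91^2 mod 101 = 100.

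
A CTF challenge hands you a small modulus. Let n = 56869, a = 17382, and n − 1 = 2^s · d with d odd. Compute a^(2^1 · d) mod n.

2145

n − 1 = 56868 = 2^2 · 14217, so s = 2 and d = 14217.
x_0 = 17382^14217 mod 56869 = 46910.
x_1 = 46910^2 mod 56869 = 2145.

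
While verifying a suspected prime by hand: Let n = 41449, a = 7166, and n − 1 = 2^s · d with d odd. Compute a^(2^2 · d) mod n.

7546

n − 1 = 41448 = 2^3 · 5181, so s = 3 and d = 5181.
x_0 = 7166^5181 mod 41449 = 41013.
x_1 = 41013^2 mod 41449 = 24300.
x_2 = 24300^2 mod 41449 = 7546.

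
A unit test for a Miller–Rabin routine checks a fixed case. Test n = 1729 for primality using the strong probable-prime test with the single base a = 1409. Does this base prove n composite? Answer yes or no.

yes

n − 1 = 1728 = 2^6 · 27, so s = 6 and d = 27.
Repeated squaring mod 1729: 1409^1 ≡ 1409, 1409^2 ≡ 389, 1409^4 ≡ 898, 1409^8 ≡ 690, 1409^16 ≡ 625.
27 = 16 + 8 + 2 + 1, so 1409^27 ≡ 625·690·389·1409 ≡ 645 (mod 1729).
x_0 = 1409^27 mod 1729 = 645.
x_0 is neither 1 nor 1728, so continue squaring.
x_1 = 645^2 mod 1729 = 1065.
x_2 = 1065^2 mod 1729 = 1.
x_2 = 1 but x_1 ≠ ±1, a nontrivial square root of 1 — 1409 is a witness and 1729 is composite.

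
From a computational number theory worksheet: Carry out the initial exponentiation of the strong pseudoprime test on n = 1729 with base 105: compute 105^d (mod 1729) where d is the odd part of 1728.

n − 1 = 1728 = 2^6 · 27, so s = 6 and d = 27.
105^27 mod 1729 = 1652.

1652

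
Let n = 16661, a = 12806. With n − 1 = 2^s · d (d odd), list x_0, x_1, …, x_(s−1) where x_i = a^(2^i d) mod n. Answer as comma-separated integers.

9661, 16660

n − 1 = 16660 = 2^2 · 4165, so s = 2 and d = 4165.
x_0 = 12806^4165 mod 16661 = 9661.
x_1 = 9661^2 mod 16661 = 16660.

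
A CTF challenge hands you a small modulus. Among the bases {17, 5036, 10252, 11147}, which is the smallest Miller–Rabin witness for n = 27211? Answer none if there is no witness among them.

n − 1 = 27210 = 2^1 · 13605, so s = 1 and d = 13605.
Base 17: x_0 = 17^13605 mod 27211 = 27210. x_0 = 27210 ≡ −1, so 17 is not a witness.
Base 5036: x_0 = 5036^13605 mod 27211 = 27210. x_0 = 27210 ≡ −1, so 5036 is not a witness.
Base 10252: x_0 = 10252^13605 mod 27211 = 1. x_0 = 1, so 10252 is not a witness.
Base 11147: x_0 = 11147^13605 mod 27211 = 1. x_0 = 1, so 11147 is not a witness.
No listed base is a witness for 27211.

none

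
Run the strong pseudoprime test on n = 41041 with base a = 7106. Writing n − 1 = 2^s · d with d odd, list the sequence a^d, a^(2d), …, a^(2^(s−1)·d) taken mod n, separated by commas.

n − 1 = 41040 = 2^4 · 2565, so s = 4 and d = 2565.
x_0 = 7106^2565 mod 41041 = 35134.
x_1 = 35134^2 mod 41041 = 7799.
x_2 = 7799^2 mod 41041 = 1639.
x_3 = 1639^2 mod 41041 = 18656.

35134, 7799, 1639, 18656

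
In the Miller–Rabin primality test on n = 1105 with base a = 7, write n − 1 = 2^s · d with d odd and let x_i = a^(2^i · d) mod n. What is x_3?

n − 1 = 1104 = 2^4 · 69, so s = 4 and d = 69.
x_0 = 7^69 mod 1105 = 827.
x_1 = 827^2 mod 1105 = 1039.
x_2 = 1039^2 mod 1105 = 1041.
x_3 = 1041^2 mod 1105 = 781.

781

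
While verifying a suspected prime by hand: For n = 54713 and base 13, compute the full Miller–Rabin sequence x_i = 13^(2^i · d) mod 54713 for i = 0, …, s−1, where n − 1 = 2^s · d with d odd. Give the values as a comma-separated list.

54712, 1, 1

n − 1 = 54712 = 2^3 · 6839, so s = 3 and d = 6839.
x_0 = 13^6839 mod 54713 = 54712.
x_1 = 54712^2 mod 54713 = 1.
x_2 = 1^2 mod 54713 = 1.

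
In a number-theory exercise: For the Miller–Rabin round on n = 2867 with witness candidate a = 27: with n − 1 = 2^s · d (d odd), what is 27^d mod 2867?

n − 1 = 2866 = 2^1 · 1433, so s = 1 and d = 1433.
Repeated squaring mod 2867: 27^1 ≡ 27, 27^2 ≡ 729, 27^4 ≡ 1046, 27^8 ≡ 1789, 27^16 ≡ 949, 27^32 ≡ 363, 27^64 ≡ 2754, 27^128 ≡ 1301, 27^256 ≡ 1071, 27^512 ≡ 241, 27^1024 ≡ 741.
1433 = 1024 + 256 + 128 + 16 + 8 + 1, so 27^1433 ≡ 741·1071·1301·949·1789·27 ≡ 773 (mod 2867).

773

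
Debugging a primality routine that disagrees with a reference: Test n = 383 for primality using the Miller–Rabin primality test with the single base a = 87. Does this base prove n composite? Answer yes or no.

no

n − 1 = 382 = 2^1 · 191, so s = 1 and d = 191.
Repeated squaring mod 383: 87^1 ≡ 87, 87^2 ≡ 292, 87^4 ≡ 238, 87^8 ≡ 343, 87^16 ≡ 68, 87^32 ≡ 28, 87^64 ≡ 18, 87^128 ≡ 324.
191 = 128 + 32 + 16 + 8 + 4 + 2 + 1, so 87^191 ≡ 324·28·68·343·238·292·87 ≡ 1 (mod 383).
x_0 = 87^191 mod 383 = 1.
x_0 = 1, so 87 is not a witness.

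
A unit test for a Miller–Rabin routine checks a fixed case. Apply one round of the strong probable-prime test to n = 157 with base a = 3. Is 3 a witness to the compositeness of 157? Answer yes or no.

n − 1 = 156 = 2^2 · 39, so s = 2 and d = 39.
Repeated squaring mod 157: 3^1 ≡ 3, 3^2 ≡ 9, 3^4 ≡ 81, 3^8 ≡ 124, 3^16 ≡ 147, 3^32 ≡ 100.
39 = 32 + 4 + 2 + 1, so 3^39 ≡ 100·81·9·3 ≡ 156 (mod 157).
x_0 = 3^39 mod 157 = 156.
x_0 = 156 ≡ −1, so 3 is not a witness.

no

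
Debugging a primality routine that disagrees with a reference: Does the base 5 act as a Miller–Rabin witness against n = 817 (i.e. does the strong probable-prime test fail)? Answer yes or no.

n − 1 = 816 = 2^4 · 51, so s = 4 and d = 51.
x_0 = 5^51 mod 817 = 710.
x_0 is neither 1 nor 816, so continue squaring.
x_1 = 710^2 mod 817 = 11.
x_2 = 11^2 mod 817 = 121.
x_3 = 121^2 mod 817 = 752.
Reached i = s−1 = 3 without hitting −1: 5 is a Miller–Rabin witness and 817 is composite.

yes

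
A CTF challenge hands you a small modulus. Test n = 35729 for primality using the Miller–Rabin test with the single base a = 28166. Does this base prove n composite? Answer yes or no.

no

n − 1 = 35728 = 2^4 · 2233, so s = 4 and d = 2233.
By repeated squaring, 28166^2233 ≡ 35728 (mod 35729).
x_0 = 28166^2233 mod 35729 = 35728.
x_0 = 35728 ≡ −1, so 28166 is not a witness.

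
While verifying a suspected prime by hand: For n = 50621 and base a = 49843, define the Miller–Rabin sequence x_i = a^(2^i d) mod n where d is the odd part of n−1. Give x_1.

n − 1 = 50620 = 2^2 · 12655, so s = 2 and d = 12655.
x_0 = 49843^12655 mod 50621 = 12602.
x_1 = 12602^2 mod 50621 = 12327.

12327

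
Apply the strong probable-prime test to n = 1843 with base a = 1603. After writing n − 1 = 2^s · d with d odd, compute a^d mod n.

818

n − 1 = 1842 = 2^1 · 921, so s = 1 and d = 921.
Repeated squaring mod 1843: 1603^1 ≡ 1603, 1603^2 ≡ 467, 1603^4 ≡ 615, 1603^8 ≡ 410, 1603^16 ≡ 387, 1603^32 ≡ 486, 1603^64 ≡ 292, 1603^128 ≡ 486, 1603^256 ≡ 292, 1603^512 ≡ 486.
921 = 512 + 256 + 128 + 16 + 8 + 1, so 1603^921 ≡ 486·292·486·387·410·1603 ≡ 818 (mod 1843).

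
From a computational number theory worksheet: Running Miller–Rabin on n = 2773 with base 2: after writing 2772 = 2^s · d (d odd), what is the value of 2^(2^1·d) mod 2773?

1192

n − 1 = 2772 = 2^2 · 693, so s = 2 and d = 693.
x_0 = 2^693 mod 2773 = 1512.
x_1 = 1512^2 mod 2773 = 1192.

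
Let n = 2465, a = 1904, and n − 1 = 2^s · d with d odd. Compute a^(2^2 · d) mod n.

2176

n − 1 = 2464 = 2^5 · 77, so s = 5 and d = 77.
x_0 = 1904^77 mod 2465 = 1989.
x_1 = 1989^2 mod 2465 = 2261.
x_2 = 2261^2 mod 2465 = 2176.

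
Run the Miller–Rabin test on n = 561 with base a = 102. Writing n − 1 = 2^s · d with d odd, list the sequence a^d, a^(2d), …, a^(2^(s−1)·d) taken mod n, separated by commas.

n − 1 = 560 = 2^4 · 35, so s = 4 and d = 35.
x_0 = 102^35 mod 561 = 408.
x_1 = 408^2 mod 561 = 408.
x_2 = 408^2 mod 561 = 408.
x_3 = 408^2 mod 561 = 408.

408, 408, 408, 408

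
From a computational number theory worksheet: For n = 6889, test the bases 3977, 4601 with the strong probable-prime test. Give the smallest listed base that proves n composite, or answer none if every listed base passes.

4601

n − 1 = 6888 = 2^3 · 861, so s = 3 and d = 861.
Base 3977: x_0 = 3977^861 mod 6889 = 6888. x_0 = 6888 ≡ −1, so 3977 is not a witness.
Base 4601: x_0 = 4601^861 mod 6889 = 4151. x_0 is neither 1 nor 6888, so continue squaring. x_1 = 4151^2 mod 6889 = 1412. x_2 = 1412^2 mod 6889 = 2823. Reached i = s−1 = 2 without hitting −1: 4601 is a Miller–Rabin witness and 6889 is composite.
The smallest witness among the given bases is 4601.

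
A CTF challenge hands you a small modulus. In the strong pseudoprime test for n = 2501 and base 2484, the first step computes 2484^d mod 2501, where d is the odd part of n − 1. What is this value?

642

n − 1 = 2500 = 2^2 · 625, so s = 2 and d = 625.
2484^625 mod 2501 = 642.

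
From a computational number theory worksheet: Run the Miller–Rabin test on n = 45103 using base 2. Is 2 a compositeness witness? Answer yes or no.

yes

n − 1 = 45102 = 2^1 · 22551, so s = 1 and d = 22551.
Repeated squaring mod 45103: 2^1 ≡ 2, 2^2 ≡ 4, 2^4 ≡ 16, 2^8 ≡ 256, 2^16 ≡ 20433, 2^32 ≡ 34121, 2^64 ≡ 44005, 2^128 ≡ 32926, 2^256 ≡ 25768, 2^512 ≡ 28561, 2^1024 ≡ 42966, 2^2048 ≡ 11366, 2^4096 ≡ 10964, 2^8192 ≡ 9801, 2^16384 ≡ 35314.
22551 = 16384 + 4096 + 2048 + 16 + 4 + 2 + 1, so 2^22551 ≡ 35314·10964·11366·20433·16·4·2 ≡ 29327 (mod 45103).
x_0 = 2^22551 mod 45103 = 29327.
x_0 ∉ {1, 45102} and s = 1, so 2 is a Miller–Rabin witness and 45103 is composite.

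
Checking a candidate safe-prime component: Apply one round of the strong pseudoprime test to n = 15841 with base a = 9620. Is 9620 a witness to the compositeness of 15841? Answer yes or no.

n − 1 = 15840 = 2^5 · 495, so s = 5 and d = 495.
x_0 = 9620^495 mod 15841 = 218.
x_0 is neither 1 nor 15840, so continue squaring.
x_1 = 218^2 mod 15841 = 1.
x_1 = 1 but x_0 ≠ ±1, a nontrivial square root of 1 — 9620 is a witness and 15841 is composite.

yes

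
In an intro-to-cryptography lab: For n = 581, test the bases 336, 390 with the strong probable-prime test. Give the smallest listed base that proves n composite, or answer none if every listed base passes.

n − 1 = 580 = 2^2 · 145, so s = 2 and d = 145.
Base 336: x_0 = 336^145 mod 581 = 490. x_0 is neither 1 nor 580, so continue squaring. x_1 = 490^2 mod 581 = 147. Reached i = s−1 = 1 without hitting −1: 336 is a Miller–Rabin witness and 581 is composite.
Base 390: x_0 = 390^145 mod 581 = 208. x_0 is neither 1 nor 580, so continue squaring. x_1 = 208^2 mod 581 = 270. Reached i = s−1 = 1 without hitting −1: 390 is a Miller–Rabin witness and 581 is composite.
The smallest witness among the given bases is 336.

336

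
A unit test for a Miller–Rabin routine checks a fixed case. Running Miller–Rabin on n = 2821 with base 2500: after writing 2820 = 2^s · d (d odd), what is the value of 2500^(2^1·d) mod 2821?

n − 1 = 2820 = 2^2 · 705, so s = 2 and d = 705.
Repeated squaring mod 2821: 2500^1 ≡ 2500, 2500^2 ≡ 1485, 2500^4 ≡ 2024, 2500^8 ≡ 484, 2500^16 ≡ 113, 2500^32 ≡ 1485, 2500^64 ≡ 2024, 2500^128 ≡ 484, 2500^256 ≡ 113, 2500^512 ≡ 1485.
705 = 512 + 128 + 64 + 1, so 2500^705 ≡ 1485·484·2024·2500 ≡ 1520 (mod 2821).
x_0 = 1520.
x_1 = 1520^2 mod 2821 = 1.

1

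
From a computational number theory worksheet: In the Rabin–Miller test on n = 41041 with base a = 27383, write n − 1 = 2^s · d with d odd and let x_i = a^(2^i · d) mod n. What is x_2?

1

n − 1 = 41040 = 2^4 · 2565, so s = 4 and d = 2565.
Repeated squaring mod 41041: 27383^1 ≡ 27383, 27383^2 ≡ 9619, 27383^4 ≡ 18747, 27383^8 ≡ 15926, 27383^16 ≡ 4096, 27383^32 ≡ 32488, 27383^64 ≡ 18747, 27383^128 ≡ 15926, 27383^256 ≡ 4096, 27383^512 ≡ 32488, 27383^1024 ≡ 18747, 27383^2048 ≡ 15926.
2565 = 2048 + 512 + 4 + 1, so 27383^2565 ≡ 15926·32488·18747·27383 ≡ 8273 (mod 41041).
x_0 = 8273.
x_1 = 8273^2 mod 41041 = 27182.
x_2 = 27182^2 mod 41041 = 1.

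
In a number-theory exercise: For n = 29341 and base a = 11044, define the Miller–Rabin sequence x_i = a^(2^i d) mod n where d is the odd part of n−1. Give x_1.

25011

n − 1 = 29340 = 2^2 · 7335, so s = 2 and d = 7335.
x_0 = 11044^7335 mod 29341 = 18543.
x_1 = 18543^2 mod 29341 = 25011.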